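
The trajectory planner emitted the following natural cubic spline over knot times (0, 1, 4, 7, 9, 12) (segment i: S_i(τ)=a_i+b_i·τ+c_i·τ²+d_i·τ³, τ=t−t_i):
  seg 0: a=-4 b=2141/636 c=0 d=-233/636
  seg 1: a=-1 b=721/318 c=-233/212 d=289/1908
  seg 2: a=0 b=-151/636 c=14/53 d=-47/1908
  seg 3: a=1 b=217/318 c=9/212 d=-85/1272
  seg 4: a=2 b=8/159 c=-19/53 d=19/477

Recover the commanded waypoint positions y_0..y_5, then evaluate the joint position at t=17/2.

y_0=-4 y_1=-1 y_2=0 y_3=1 y_4=2 y_5=0
S(17/2) = 6423/3392

y_0 = S_0(0) = a_0 = -4
y_1 = S_1(0) = a_1 = -1
y_2 = S_2(0) = a_2 = 0
y_3 = S_3(0) = a_3 = 1
y_4 = S_4(0) = a_4 = 2
y_5 = S_4(3) = 0
t_q=17/2 is in segment 3 (τ=3/2); S_3(τ)=6423/3392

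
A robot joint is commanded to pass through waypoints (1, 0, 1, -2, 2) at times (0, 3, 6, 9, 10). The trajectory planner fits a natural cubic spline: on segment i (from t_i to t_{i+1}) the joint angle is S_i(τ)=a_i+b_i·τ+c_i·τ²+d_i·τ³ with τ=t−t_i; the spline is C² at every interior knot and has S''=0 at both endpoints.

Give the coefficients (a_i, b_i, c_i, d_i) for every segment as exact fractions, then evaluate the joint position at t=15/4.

Δ: Δ0=-1/3, Δ1=1/3, Δ2=-1, Δ3=4
row 1: diag=12, rhs=4; c'=1/4, d'=1/3
row 2: denom=12−3·1/4=45/4; d'=(-8−3·1/3)/(45/4)=-4/5
row 3: denom=8−3·4/15=36/5; d'=(30−3·-4/5)/(36/5)=9/2
back: M3=9/2
back: M2=-4/5−4/15·9/2=-2
back: M1=1/3−1/4·-2=5/6
M: M0=0, M1=5/6, M2=-2, M3=9/2, M4=0
seg 0: a=1, c=M0/2=0, d=(M1−M0)/(6·3)=5/108, b=Δ0−h0·(2M0+M1)/6=-3/4
seg 1: a=0, c=M1/2=5/12, d=(M2−M1)/(6·3)=-17/108, b=Δ1−h1·(2M1+M2)/6=1/2
seg 2: a=1, c=M2/2=-1, d=(M3−M2)/(6·3)=13/36, b=Δ2−h2·(2M2+M3)/6=-5/4
seg 3: a=-2, c=M3/2=9/4, d=(M4−M3)/(6·1)=-3/4, b=Δ3−h3·(2M3+M4)/6=5/2
t_q=15/4 → seg 1, τ=3/4; S=0+1/2·τ+5/12·τ²+-17/108·τ³=139/256

  seg 0: a=1 b=-3/4 c=0 d=5/108
  seg 1: a=0 b=1/2 c=5/12 d=-17/108
  seg 2: a=1 b=-5/4 c=-1 d=13/36
  seg 3: a=-2 b=5/2 c=9/4 d=-3/4
S(15/4) = 139/256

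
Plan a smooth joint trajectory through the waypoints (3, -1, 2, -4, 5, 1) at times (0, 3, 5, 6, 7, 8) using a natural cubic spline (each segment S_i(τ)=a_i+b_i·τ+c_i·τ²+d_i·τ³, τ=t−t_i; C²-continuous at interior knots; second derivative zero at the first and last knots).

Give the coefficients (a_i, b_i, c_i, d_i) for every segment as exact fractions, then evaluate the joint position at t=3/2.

Δ: Δ0=-4/3, Δ1=3/2, Δ2=-6, Δ3=9, Δ4=-4
row 1: diag=10, rhs=17; c'=1/5, d'=17/10
row 2: denom=6−2·1/5=28/5; d'=(-45−2·17/10)/(28/5)=-121/14
row 3: denom=4−1·5/28=107/28; d'=(90−1·-121/14)/(107/28)=2762/107
row 4: denom=4−1·28/107=400/107; d'=(-78−1·2762/107)/(400/107)=-2777/100
back: M4=-2777/100
back: M3=2762/107−28/107·-2777/100=827/25
back: M2=-121/14−5/28·827/25=-291/20
back: M1=17/10−1/5·-291/20=461/100
M: M0=0, M1=461/100, M2=-291/20, M3=827/25, M4=-2777/100, M5=0
seg 0: a=3, c=M0/2=0, d=(M1−M0)/(6·3)=461/1800, b=Δ0−h0·(2M0+M1)/6=-2183/600
seg 1: a=-1, c=M1/2=461/200, d=(M2−M1)/(6·2)=-479/300, b=Δ1−h1·(2M1+M2)/6=983/300
seg 2: a=2, c=M2/2=-291/40, d=(M3−M2)/(6·1)=4763/600, b=Δ2−h2·(2M2+M3)/6=-1999/300
seg 3: a=-4, c=M3/2=827/50, d=(M4−M3)/(6·1)=-1217/120, b=Δ3−h3·(2M3+M4)/6=1561/600
seg 4: a=5, c=M4/2=-2777/200, d=(M5−M4)/(6·1)=2777/600, b=Δ4−h4·(2M4+M5)/6=1577/300
t_q=3/2 → seg 0, τ=3/2; S=3+-2183/600·τ+0·τ²+461/1800·τ³=-2549/1600

  seg 0: a=3 b=-2183/600 c=0 d=461/1800
  seg 1: a=-1 b=983/300 c=461/200 d=-479/300
  seg 2: a=2 b=-1999/300 c=-291/40 d=4763/600
  seg 3: a=-4 b=1561/600 c=827/50 d=-1217/120
  seg 4: a=5 b=1577/300 c=-2777/200 d=2777/600
S(3/2) = -2549/1600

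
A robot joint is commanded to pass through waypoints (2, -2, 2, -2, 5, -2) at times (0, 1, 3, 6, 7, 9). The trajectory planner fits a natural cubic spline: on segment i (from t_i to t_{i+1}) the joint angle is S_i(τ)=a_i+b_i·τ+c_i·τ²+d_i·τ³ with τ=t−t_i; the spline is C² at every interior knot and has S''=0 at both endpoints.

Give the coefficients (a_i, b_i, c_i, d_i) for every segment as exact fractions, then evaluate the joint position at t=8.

Δ: Δ0=-4, Δ1=2, Δ2=-4/3, Δ3=7, Δ4=-7/2
row 1: diag=6, rhs=36; c'=1/3, d'=6
row 2: denom=10−2·1/3=28/3; d'=(-20−2·6)/(28/3)=-24/7
row 3: denom=8−3·9/28=197/28; d'=(50−3·-24/7)/(197/28)=1688/197
row 4: denom=6−1·28/197=1154/197; d'=(-63−1·1688/197)/(1154/197)=-14099/1154
back: M4=-14099/1154
back: M3=1688/197−28/197·-14099/1154=5946/577
back: M2=-24/7−9/28·5946/577=-7779/1154
back: M1=6−1/3·-7779/1154=9517/1154
M: M0=0, M1=9517/1154, M2=-7779/1154, M3=5946/577, M4=-14099/1154, M5=0
seg 0: a=2, c=M0/2=0, d=(M1−M0)/(6·1)=9517/6924, b=Δ0−h0·(2M0+M1)/6=-37213/6924
seg 1: a=-2, c=M1/2=9517/2308, d=(M2−M1)/(6·2)=-2162/1731, b=Δ1−h1·(2M1+M2)/6=-4331/3462
seg 2: a=2, c=M2/2=-7779/2308, d=(M3−M2)/(6·3)=6557/6924, b=Δ2−h2·(2M2+M3)/6=883/3462
seg 3: a=-2, c=M3/2=2973/577, d=(M4−M3)/(6·1)=-25991/6924, b=Δ3−h3·(2M3+M4)/6=38783/6924
seg 4: a=5, c=M4/2=-14099/2308, d=(M5−M4)/(6·2)=14099/13848, b=Δ4−h4·(2M4+M5)/6=16081/3462
t_q=8 → seg 4, τ=1; S=5+16081/3462·τ+-14099/2308·τ²+14099/13848·τ³=21023/4616

  seg 0: a=2 b=-37213/6924 c=0 d=9517/6924
  seg 1: a=-2 b=-4331/3462 c=9517/2308 d=-2162/1731
  seg 2: a=2 b=883/3462 c=-7779/2308 d=6557/6924
  seg 3: a=-2 b=38783/6924 c=2973/577 d=-25991/6924
  seg 4: a=5 b=16081/3462 c=-14099/2308 d=14099/13848
S(8) = 21023/4616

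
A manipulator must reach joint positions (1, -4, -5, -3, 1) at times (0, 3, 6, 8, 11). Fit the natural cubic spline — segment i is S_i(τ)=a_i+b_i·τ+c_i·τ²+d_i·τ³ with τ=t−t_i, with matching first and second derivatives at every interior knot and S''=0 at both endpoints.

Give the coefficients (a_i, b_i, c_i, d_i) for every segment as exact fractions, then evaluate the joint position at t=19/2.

  seg 0: a=1 b=-340/177 c=0 d=5/177
  seg 1: a=-4 b=-205/177 c=15/59 d=11/1593
  seg 2: a=-5 b=98/177 c=56/177 d=-11/236
  seg 3: a=-3 b=223/177 c=13/354 d=-13/3186
S(19/2) = -983/944

Δ: Δ0=-5/3, Δ1=-1/3, Δ2=1, Δ3=4/3
row 1: diag=12, rhs=8; c'=1/4, d'=2/3
row 2: denom=10−3·1/4=37/4; d'=(8−3·2/3)/(37/4)=24/37
row 3: denom=10−2·8/37=354/37; d'=(2−2·24/37)/(354/37)=13/177
back: M3=13/177
back: M2=24/37−8/37·13/177=112/177
back: M1=2/3−1/4·112/177=30/59
M: M0=0, M1=30/59, M2=112/177, M3=13/177, M4=0
seg 0: a=1, c=M0/2=0, d=(M1−M0)/(6·3)=5/177, b=Δ0−h0·(2M0+M1)/6=-340/177
seg 1: a=-4, c=M1/2=15/59, d=(M2−M1)/(6·3)=11/1593, b=Δ1−h1·(2M1+M2)/6=-205/177
seg 2: a=-5, c=M2/2=56/177, d=(M3−M2)/(6·2)=-11/236, b=Δ2−h2·(2M2+M3)/6=98/177
seg 3: a=-3, c=M3/2=13/354, d=(M4−M3)/(6·3)=-13/3186, b=Δ3−h3·(2M3+M4)/6=223/177
t_q=19/2 → seg 3, τ=3/2; S=-3+223/177·τ+13/354·τ²+-13/3186·τ³=-983/944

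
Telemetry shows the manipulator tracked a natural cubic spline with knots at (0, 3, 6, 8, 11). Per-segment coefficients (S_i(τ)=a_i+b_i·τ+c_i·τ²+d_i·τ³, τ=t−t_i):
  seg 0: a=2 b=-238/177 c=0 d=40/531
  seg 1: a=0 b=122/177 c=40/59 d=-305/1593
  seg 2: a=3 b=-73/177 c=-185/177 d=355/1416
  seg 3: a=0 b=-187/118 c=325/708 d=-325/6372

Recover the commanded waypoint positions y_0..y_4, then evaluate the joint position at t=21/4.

y_0=2 y_1=0 y_2=3 y_3=0 y_4=-2
S(21/4) = 10581/3776

y_0 = S_0(0) = a_0 = 2
y_1 = S_1(0) = a_1 = 0
y_2 = S_2(0) = a_2 = 3
y_3 = S_3(0) = a_3 = 0
y_4 = S_3(3) = -2
t_q=21/4 is in segment 1 (τ=9/4); S_1(τ)=10581/3776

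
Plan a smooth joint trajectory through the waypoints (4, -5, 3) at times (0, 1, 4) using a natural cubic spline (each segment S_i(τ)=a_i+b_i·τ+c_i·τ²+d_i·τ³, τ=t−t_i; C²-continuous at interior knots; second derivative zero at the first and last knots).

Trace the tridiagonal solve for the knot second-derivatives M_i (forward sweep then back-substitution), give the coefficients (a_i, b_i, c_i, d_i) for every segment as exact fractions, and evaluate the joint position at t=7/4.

  seg 0: a=4 b=-251/24 c=0 d=35/24
  seg 1: a=-5 b=-73/12 c=35/8 d=-35/72
S(7/4) = -3741/512

Δ: Δ0=-9, Δ1=8/3
row 1: diag=8, rhs=70; c'=3/8, d'=35/4
back: M1=35/4
M: M0=0, M1=35/4, M2=0
seg 0: a=4, c=M0/2=0, d=(M1−M0)/(6·1)=35/24, b=Δ0−h0·(2M0+M1)/6=-251/24
seg 1: a=-5, c=M1/2=35/8, d=(M2−M1)/(6·3)=-35/72, b=Δ1−h1·(2M1+M2)/6=-73/12
t_q=7/4 → seg 1, τ=3/4; S=-5+-73/12·τ+35/8·τ²+-35/72·τ³=-3741/512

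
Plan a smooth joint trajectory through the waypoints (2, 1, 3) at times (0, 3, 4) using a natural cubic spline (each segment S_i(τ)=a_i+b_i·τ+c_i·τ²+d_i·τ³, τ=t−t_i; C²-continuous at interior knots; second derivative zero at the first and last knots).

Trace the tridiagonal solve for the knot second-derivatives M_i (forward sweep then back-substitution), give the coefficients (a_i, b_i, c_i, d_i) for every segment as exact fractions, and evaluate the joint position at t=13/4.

Δ: Δ0=-1/3, Δ1=2
row 1: diag=8, rhs=14; c'=1/8, d'=7/4
back: M1=7/4
M: M0=0, M1=7/4, M2=0
seg 0: a=2, c=M0/2=0, d=(M1−M0)/(6·3)=7/72, b=Δ0−h0·(2M0+M1)/6=-29/24
seg 1: a=1, c=M1/2=7/8, d=(M2−M1)/(6·1)=-7/24, b=Δ1−h1·(2M1+M2)/6=17/12
t_q=13/4 → seg 1, τ=1/4; S=1+17/12·τ+7/8·τ²+-7/24·τ³=719/512

  seg 0: a=2 b=-29/24 c=0 d=7/72
  seg 1: a=1 b=17/12 c=7/8 d=-7/24
S(13/4) = 719/512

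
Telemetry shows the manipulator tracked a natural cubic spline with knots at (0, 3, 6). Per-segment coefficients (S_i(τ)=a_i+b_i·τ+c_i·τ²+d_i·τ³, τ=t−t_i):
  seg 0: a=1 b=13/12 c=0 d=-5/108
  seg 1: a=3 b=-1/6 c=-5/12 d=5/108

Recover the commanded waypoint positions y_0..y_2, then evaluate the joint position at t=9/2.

y_0=1 y_1=3 y_2=0
S(9/2) = 63/32

y_0 = S_0(0) = a_0 = 1
y_1 = S_1(0) = a_1 = 3
y_2 = S_1(3) = 0
t_q=9/2 is in segment 1 (τ=3/2); S_1(τ)=63/32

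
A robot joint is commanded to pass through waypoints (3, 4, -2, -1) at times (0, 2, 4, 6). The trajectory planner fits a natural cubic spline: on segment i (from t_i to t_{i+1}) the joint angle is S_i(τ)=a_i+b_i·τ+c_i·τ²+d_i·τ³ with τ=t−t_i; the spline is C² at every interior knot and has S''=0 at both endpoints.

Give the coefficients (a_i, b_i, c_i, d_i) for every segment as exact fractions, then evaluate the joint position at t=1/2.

Δ: Δ0=1/2, Δ1=-3, Δ2=1/2
row 1: diag=8, rhs=-21; c'=1/4, d'=-21/8
row 2: denom=8−2·1/4=15/2; d'=(21−2·-21/8)/(15/2)=7/2
back: M2=7/2
back: M1=-21/8−1/4·7/2=-7/2
M: M0=0, M1=-7/2, M2=7/2, M3=0
seg 0: a=3, c=M0/2=0, d=(M1−M0)/(6·2)=-7/24, b=Δ0−h0·(2M0+M1)/6=5/3
seg 1: a=4, c=M1/2=-7/4, d=(M2−M1)/(6·2)=7/12, b=Δ1−h1·(2M1+M2)/6=-11/6
seg 2: a=-2, c=M2/2=7/4, d=(M3−M2)/(6·2)=-7/24, b=Δ2−h2·(2M2+M3)/6=-11/6
t_q=1/2 → seg 0, τ=1/2; S=3+5/3·τ+0·τ²+-7/24·τ³=243/64

  seg 0: a=3 b=5/3 c=0 d=-7/24
  seg 1: a=4 b=-11/6 c=-7/4 d=7/12
  seg 2: a=-2 b=-11/6 c=7/4 d=-7/24
S(1/2) = 243/64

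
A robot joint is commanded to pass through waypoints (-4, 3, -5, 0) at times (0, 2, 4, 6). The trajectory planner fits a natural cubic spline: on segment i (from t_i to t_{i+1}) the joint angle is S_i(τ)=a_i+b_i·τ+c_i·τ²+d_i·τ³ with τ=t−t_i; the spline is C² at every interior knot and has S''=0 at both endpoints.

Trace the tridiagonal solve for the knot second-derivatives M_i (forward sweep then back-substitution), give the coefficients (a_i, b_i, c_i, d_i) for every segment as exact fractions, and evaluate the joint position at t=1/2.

  seg 0: a=-4 b=89/15 c=0 d=-73/120
  seg 1: a=3 b=-41/30 c=-73/20 d=7/6
  seg 2: a=-5 b=-59/30 c=67/20 d=-67/120
S(1/2) = -71/64

Δ: Δ0=7/2, Δ1=-4, Δ2=5/2
row 1: diag=8, rhs=-45; c'=1/4, d'=-45/8
row 2: denom=8−2·1/4=15/2; d'=(39−2·-45/8)/(15/2)=67/10
back: M2=67/10
back: M1=-45/8−1/4·67/10=-73/10
M: M0=0, M1=-73/10, M2=67/10, M3=0
seg 0: a=-4, c=M0/2=0, d=(M1−M0)/(6·2)=-73/120, b=Δ0−h0·(2M0+M1)/6=89/15
seg 1: a=3, c=M1/2=-73/20, d=(M2−M1)/(6·2)=7/6, b=Δ1−h1·(2M1+M2)/6=-41/30
seg 2: a=-5, c=M2/2=67/20, d=(M3−M2)/(6·2)=-67/120, b=Δ2−h2·(2M2+M3)/6=-59/30
t_q=1/2 → seg 0, τ=1/2; S=-4+89/15·τ+0·τ²+-73/120·τ³=-71/64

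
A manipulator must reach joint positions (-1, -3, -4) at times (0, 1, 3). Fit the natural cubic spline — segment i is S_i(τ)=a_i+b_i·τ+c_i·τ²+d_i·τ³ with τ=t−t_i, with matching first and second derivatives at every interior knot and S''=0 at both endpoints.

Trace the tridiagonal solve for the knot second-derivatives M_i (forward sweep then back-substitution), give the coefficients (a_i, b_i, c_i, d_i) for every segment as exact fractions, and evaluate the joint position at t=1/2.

  seg 0: a=-1 b=-9/4 c=0 d=1/4
  seg 1: a=-3 b=-3/2 c=3/4 d=-1/8
S(1/2) = -67/32

Δ: Δ0=-2, Δ1=-1/2
row 1: diag=6, rhs=9; c'=1/3, d'=3/2
back: M1=3/2
M: M0=0, M1=3/2, M2=0
seg 0: a=-1, c=M0/2=0, d=(M1−M0)/(6·1)=1/4, b=Δ0−h0·(2M0+M1)/6=-9/4
seg 1: a=-3, c=M1/2=3/4, d=(M2−M1)/(6·2)=-1/8, b=Δ1−h1·(2M1+M2)/6=-3/2
t_q=1/2 → seg 0, τ=1/2; S=-1+-9/4·τ+0·τ²+1/4·τ³=-67/32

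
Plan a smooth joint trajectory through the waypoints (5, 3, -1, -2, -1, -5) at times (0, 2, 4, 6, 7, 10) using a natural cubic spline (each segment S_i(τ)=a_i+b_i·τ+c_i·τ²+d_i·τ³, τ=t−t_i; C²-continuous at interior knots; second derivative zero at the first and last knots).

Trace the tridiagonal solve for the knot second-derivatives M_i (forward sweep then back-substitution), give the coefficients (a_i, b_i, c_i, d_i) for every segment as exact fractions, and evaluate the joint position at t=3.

  seg 0: a=5 b=-2563/3846 c=0 d=-1283/15384
  seg 1: a=3 b=-3206/1923 c=-1283/2564 d=2569/15384
  seg 2: a=-1 b=-6403/3846 c=643/1282 d=311/7692
  seg 3: a=-2 b=3179/3846 c=477/641 d=-2195/3846
  seg 4: a=-1 b=1159/1923 c=-1241/1282 d=1241/11538
S(3) = 5125/5128

Δ: Δ0=-1, Δ1=-2, Δ2=-1/2, Δ3=1, Δ4=-4/3
row 1: diag=8, rhs=-6; c'=1/4, d'=-3/4
row 2: denom=8−2·1/4=15/2; d'=(9−2·-3/4)/(15/2)=7/5
row 3: denom=6−2·4/15=82/15; d'=(9−2·7/5)/(82/15)=93/82
row 4: denom=8−1·15/82=641/82; d'=(-14−1·93/82)/(641/82)=-1241/641
back: M4=-1241/641
back: M3=93/82−15/82·-1241/641=954/641
back: M2=7/5−4/15·954/641=643/641
back: M1=-3/4−1/4·643/641=-1283/1282
M: M0=0, M1=-1283/1282, M2=643/641, M3=954/641, M4=-1241/641, M5=0
seg 0: a=5, c=M0/2=0, d=(M1−M0)/(6·2)=-1283/15384, b=Δ0−h0·(2M0+M1)/6=-2563/3846
seg 1: a=3, c=M1/2=-1283/2564, d=(M2−M1)/(6·2)=2569/15384, b=Δ1−h1·(2M1+M2)/6=-3206/1923
seg 2: a=-1, c=M2/2=643/1282, d=(M3−M2)/(6·2)=311/7692, b=Δ2−h2·(2M2+M3)/6=-6403/3846
seg 3: a=-2, c=M3/2=477/641, d=(M4−M3)/(6·1)=-2195/3846, b=Δ3−h3·(2M3+M4)/6=3179/3846
seg 4: a=-1, c=M4/2=-1241/1282, d=(M5−M4)/(6·3)=1241/11538, b=Δ4−h4·(2M4+M5)/6=1159/1923
t_q=3 → seg 1, τ=1; S=3+-3206/1923·τ+-1283/2564·τ²+2569/15384·τ³=5125/5128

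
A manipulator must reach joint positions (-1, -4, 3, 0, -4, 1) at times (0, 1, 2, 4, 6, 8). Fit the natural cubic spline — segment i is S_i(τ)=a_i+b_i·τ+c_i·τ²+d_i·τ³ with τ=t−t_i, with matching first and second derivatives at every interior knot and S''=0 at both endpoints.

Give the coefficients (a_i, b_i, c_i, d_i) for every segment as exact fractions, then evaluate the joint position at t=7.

Δ: Δ0=-3, Δ1=7, Δ2=-3/2, Δ3=-2, Δ4=5/2
row 1: diag=4, rhs=60; c'=1/4, d'=15
row 2: denom=6−1·1/4=23/4; d'=(-51−1·15)/(23/4)=-264/23
row 3: denom=8−2·8/23=168/23; d'=(-3−2·-264/23)/(168/23)=153/56
row 4: denom=8−2·23/84=313/42; d'=(27−2·153/56)/(313/42)=1809/626
back: M4=1809/626
back: M3=153/56−23/84·1809/626=1215/626
back: M2=-264/23−8/23·1215/626=-3804/313
back: M1=15−1/4·-3804/313=5646/313
M: M0=0, M1=5646/313, M2=-3804/313, M3=1215/626, M4=1809/626, M5=0
seg 0: a=-1, c=M0/2=0, d=(M1−M0)/(6·1)=941/313, b=Δ0−h0·(2M0+M1)/6=-1880/313
seg 1: a=-4, c=M1/2=2823/313, d=(M2−M1)/(6·1)=-1575/313, b=Δ1−h1·(2M1+M2)/6=943/313
seg 2: a=3, c=M2/2=-1902/313, d=(M3−M2)/(6·2)=2941/2504, b=Δ2−h2·(2M2+M3)/6=1864/313
seg 3: a=0, c=M3/2=1215/1252, d=(M4−M3)/(6·2)=99/1252, b=Δ3−h3·(2M3+M4)/6=-2665/626
seg 4: a=-4, c=M4/2=1809/1252, d=(M5−M4)/(6·2)=-603/2504, b=Δ4−h4·(2M4+M5)/6=359/626
t_q=7 → seg 4, τ=1; S=-4+359/626·τ+1809/1252·τ²+-603/2504·τ³=-5565/2504

  seg 0: a=-1 b=-1880/313 c=0 d=941/313
  seg 1: a=-4 b=943/313 c=2823/313 d=-1575/313
  seg 2: a=3 b=1864/313 c=-1902/313 d=2941/2504
  seg 3: a=0 b=-2665/626 c=1215/1252 d=99/1252
  seg 4: a=-4 b=359/626 c=1809/1252 d=-603/2504
S(7) = -5565/2504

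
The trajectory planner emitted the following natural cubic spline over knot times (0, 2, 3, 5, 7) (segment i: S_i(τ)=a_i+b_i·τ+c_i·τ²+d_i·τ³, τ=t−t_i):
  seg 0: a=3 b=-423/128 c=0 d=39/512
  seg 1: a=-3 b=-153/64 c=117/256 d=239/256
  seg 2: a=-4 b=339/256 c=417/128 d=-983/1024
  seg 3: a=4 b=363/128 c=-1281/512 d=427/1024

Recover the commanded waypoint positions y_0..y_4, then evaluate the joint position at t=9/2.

y_0=3 y_1=-3 y_2=-4 y_3=4 y_4=3
S(9/2) = 17011/8192

y_0 = S_0(0) = a_0 = 3
y_1 = S_1(0) = a_1 = -3
y_2 = S_2(0) = a_2 = -4
y_3 = S_3(0) = a_3 = 4
y_4 = S_3(2) = 3
t_q=9/2 is in segment 2 (τ=3/2); S_2(τ)=17011/8192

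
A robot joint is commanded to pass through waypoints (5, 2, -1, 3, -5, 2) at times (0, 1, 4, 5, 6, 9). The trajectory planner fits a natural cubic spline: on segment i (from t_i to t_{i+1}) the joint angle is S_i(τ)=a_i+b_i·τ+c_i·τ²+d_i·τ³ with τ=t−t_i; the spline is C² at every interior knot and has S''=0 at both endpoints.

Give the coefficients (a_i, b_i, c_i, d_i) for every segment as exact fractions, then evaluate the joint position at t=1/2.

Δ: Δ0=-3, Δ1=-1, Δ2=4, Δ3=-8, Δ4=7/3
row 1: diag=8, rhs=12; c'=3/8, d'=3/2
row 2: denom=8−3·3/8=55/8; d'=(30−3·3/2)/(55/8)=204/55
row 3: denom=4−1·8/55=212/55; d'=(-72−1·204/55)/(212/55)=-1041/53
row 4: denom=8−1·55/212=1641/212; d'=(62−1·-1041/53)/(1641/212)=17308/1641
back: M4=17308/1641
back: M3=-1041/53−55/212·17308/1641=-36722/1641
back: M2=204/55−8/55·-36722/1641=11428/1641
back: M1=3/2−3/8·11428/1641=-608/547
M: M0=0, M1=-608/547, M2=11428/1641, M3=-36722/1641, M4=17308/1641, M5=0
seg 0: a=5, c=M0/2=0, d=(M1−M0)/(6·1)=-304/1641, b=Δ0−h0·(2M0+M1)/6=-4619/1641
seg 1: a=2, c=M1/2=-304/547, d=(M2−M1)/(6·3)=6626/14769, b=Δ1−h1·(2M1+M2)/6=-5531/1641
seg 2: a=-1, c=M2/2=5714/1641, d=(M3−M2)/(6·1)=-2675/547, b=Δ2−h2·(2M2+M3)/6=8875/1641
seg 3: a=3, c=M3/2=-18361/1641, d=(M4−M3)/(6·1)=9005/1641, b=Δ3−h3·(2M3+M4)/6=-3772/1641
seg 4: a=-5, c=M4/2=8654/1641, d=(M5−M4)/(6·3)=-8654/14769, b=Δ4−h4·(2M4+M5)/6=-4493/547
t_q=1/2 → seg 0, τ=1/2; S=5+-4619/1641·τ+0·τ²+-304/1641·τ³=3905/1094

  seg 0: a=5 b=-4619/1641 c=0 d=-304/1641
  seg 1: a=2 b=-5531/1641 c=-304/547 d=6626/14769
  seg 2: a=-1 b=8875/1641 c=5714/1641 d=-2675/547
  seg 3: a=3 b=-3772/1641 c=-18361/1641 d=9005/1641
  seg 4: a=-5 b=-4493/547 c=8654/1641 d=-8654/14769
S(1/2) = 3905/1094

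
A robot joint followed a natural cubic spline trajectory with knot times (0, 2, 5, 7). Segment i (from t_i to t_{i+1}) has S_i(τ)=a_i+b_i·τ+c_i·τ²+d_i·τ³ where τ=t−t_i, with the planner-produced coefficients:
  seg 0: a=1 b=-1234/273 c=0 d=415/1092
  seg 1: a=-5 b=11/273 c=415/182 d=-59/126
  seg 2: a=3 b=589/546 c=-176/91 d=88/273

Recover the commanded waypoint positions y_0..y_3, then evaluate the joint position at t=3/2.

y_0=1 y_1=-5 y_2=3 y_3=0
S(3/2) = -1871/416

y_0 = S_0(0) = a_0 = 1
y_1 = S_1(0) = a_1 = -5
y_2 = S_2(0) = a_2 = 3
y_3 = S_2(2) = 0
t_q=3/2 is in segment 0 (τ=3/2); S_0(τ)=-1871/416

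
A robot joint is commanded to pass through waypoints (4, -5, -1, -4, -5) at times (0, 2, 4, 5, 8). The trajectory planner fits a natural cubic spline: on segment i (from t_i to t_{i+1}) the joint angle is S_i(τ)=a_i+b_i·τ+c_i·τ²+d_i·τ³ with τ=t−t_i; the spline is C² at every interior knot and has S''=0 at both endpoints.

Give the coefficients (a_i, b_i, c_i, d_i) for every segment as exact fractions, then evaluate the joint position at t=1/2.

Δ: Δ0=-9/2, Δ1=2, Δ2=-3, Δ3=-1/3
row 1: diag=8, rhs=39; c'=1/4, d'=39/8
row 2: denom=6−2·1/4=11/2; d'=(-30−2·39/8)/(11/2)=-159/22
row 3: denom=8−1·2/11=86/11; d'=(16−1·-159/22)/(86/11)=511/172
back: M3=511/172
back: M2=-159/22−2/11·511/172=-334/43
back: M1=39/8−1/4·-334/43=2345/344
M: M0=0, M1=2345/344, M2=-334/43, M3=511/172, M4=0
seg 0: a=4, c=M0/2=0, d=(M1−M0)/(6·2)=2345/4128, b=Δ0−h0·(2M0+M1)/6=-6989/1032
seg 1: a=-5, c=M1/2=2345/688, d=(M2−M1)/(6·2)=-5017/4128, b=Δ1−h1·(2M1+M2)/6=23/516
seg 2: a=-1, c=M2/2=-167/43, d=(M3−M2)/(6·1)=1847/1032, b=Δ2−h2·(2M2+M3)/6=-935/1032
seg 3: a=-4, c=M3/2=511/344, d=(M4−M3)/(6·3)=-511/3096, b=Δ3−h3·(2M3+M4)/6=-1705/516
t_q=1/2 → seg 0, τ=1/2; S=4+-6989/1032·τ+0·τ²+2345/4128·τ³=7539/11008

  seg 0: a=4 b=-6989/1032 c=0 d=2345/4128
  seg 1: a=-5 b=23/516 c=2345/688 d=-5017/4128
  seg 2: a=-1 b=-935/1032 c=-167/43 d=1847/1032
  seg 3: a=-4 b=-1705/516 c=511/344 d=-511/3096
S(1/2) = 7539/11008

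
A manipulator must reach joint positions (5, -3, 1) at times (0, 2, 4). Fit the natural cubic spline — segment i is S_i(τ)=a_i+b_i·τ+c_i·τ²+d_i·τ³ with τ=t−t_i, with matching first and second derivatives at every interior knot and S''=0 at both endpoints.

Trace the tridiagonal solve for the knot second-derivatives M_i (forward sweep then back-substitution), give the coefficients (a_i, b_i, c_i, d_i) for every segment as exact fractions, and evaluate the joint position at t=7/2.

Δ: Δ0=-4, Δ1=2
row 1: diag=8, rhs=36; c'=1/4, d'=9/2
back: M1=9/2
M: M0=0, M1=9/2, M2=0
seg 0: a=5, c=M0/2=0, d=(M1−M0)/(6·2)=3/8, b=Δ0−h0·(2M0+M1)/6=-11/2
seg 1: a=-3, c=M1/2=9/4, d=(M2−M1)/(6·2)=-3/8, b=Δ1−h1·(2M1+M2)/6=-1
t_q=7/2 → seg 1, τ=3/2; S=-3+-1·τ+9/4·τ²+-3/8·τ³=-45/64

  seg 0: a=5 b=-11/2 c=0 d=3/8
  seg 1: a=-3 b=-1 c=9/4 d=-3/8
S(7/2) = -45/64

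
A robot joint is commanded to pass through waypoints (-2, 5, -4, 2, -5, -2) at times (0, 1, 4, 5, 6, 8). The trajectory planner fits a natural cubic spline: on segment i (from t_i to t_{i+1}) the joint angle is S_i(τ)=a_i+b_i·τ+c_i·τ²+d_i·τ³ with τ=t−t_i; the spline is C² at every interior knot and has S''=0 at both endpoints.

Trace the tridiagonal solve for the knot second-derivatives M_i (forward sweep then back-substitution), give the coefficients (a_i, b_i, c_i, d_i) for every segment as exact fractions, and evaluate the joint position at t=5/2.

Δ: Δ0=7, Δ1=-3, Δ2=6, Δ3=-7, Δ4=3/2
row 1: diag=8, rhs=-60; c'=3/8, d'=-15/2
row 2: denom=8−3·3/8=55/8; d'=(54−3·-15/2)/(55/8)=612/55
row 3: denom=4−1·8/55=212/55; d'=(-78−1·612/55)/(212/55)=-2451/106
row 4: denom=6−1·55/212=1217/212; d'=(51−1·-2451/106)/(1217/212)=15714/1217
back: M4=15714/1217
back: M3=-2451/106−55/212·15714/1217=-32217/1217
back: M2=612/55−8/55·-32217/1217=18228/1217
back: M1=-15/2−3/8·18228/1217=-15963/1217
M: M0=0, M1=-15963/1217, M2=18228/1217, M3=-32217/1217, M4=15714/1217, M5=0
seg 0: a=-2, c=M0/2=0, d=(M1−M0)/(6·1)=-5321/2434, b=Δ0−h0·(2M0+M1)/6=22359/2434
seg 1: a=5, c=M1/2=-15963/2434, d=(M2−M1)/(6·3)=3799/2434, b=Δ1−h1·(2M1+M2)/6=3198/1217
seg 2: a=-4, c=M2/2=9114/1217, d=(M3−M2)/(6·1)=-16815/2434, b=Δ2−h2·(2M2+M3)/6=13191/2434
seg 3: a=2, c=M3/2=-32217/2434, d=(M4−M3)/(6·1)=15977/2434, b=Δ3−h3·(2M3+M4)/6=-399/1217
seg 4: a=-5, c=M4/2=7857/1217, d=(M5−M4)/(6·2)=-2619/2434, b=Δ4−h4·(2M4+M5)/6=-17301/2434
t_q=5/2 → seg 1, τ=3/2; S=5+3198/1217·τ+-15963/2434·τ²+3799/2434·τ³=-10649/19472

  seg 0: a=-2 b=22359/2434 c=0 d=-5321/2434
  seg 1: a=5 b=3198/1217 c=-15963/2434 d=3799/2434
  seg 2: a=-4 b=13191/2434 c=9114/1217 d=-16815/2434
  seg 3: a=2 b=-399/1217 c=-32217/2434 d=15977/2434
  seg 4: a=-5 b=-17301/2434 c=7857/1217 d=-2619/2434
S(5/2) = -10649/19472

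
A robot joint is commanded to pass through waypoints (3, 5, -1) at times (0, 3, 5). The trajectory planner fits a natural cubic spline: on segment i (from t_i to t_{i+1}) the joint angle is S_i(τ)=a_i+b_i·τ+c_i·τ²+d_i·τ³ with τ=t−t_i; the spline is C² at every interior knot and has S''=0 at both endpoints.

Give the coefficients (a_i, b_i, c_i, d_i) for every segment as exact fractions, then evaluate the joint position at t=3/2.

  seg 0: a=3 b=53/30 c=0 d=-11/90
  seg 1: a=5 b=-23/15 c=-11/10 d=11/60
S(3/2) = 419/80

Δ: Δ0=2/3, Δ1=-3
row 1: diag=10, rhs=-22; c'=1/5, d'=-11/5
back: M1=-11/5
M: M0=0, M1=-11/5, M2=0
seg 0: a=3, c=M0/2=0, d=(M1−M0)/(6·3)=-11/90, b=Δ0−h0·(2M0+M1)/6=53/30
seg 1: a=5, c=M1/2=-11/10, d=(M2−M1)/(6·2)=11/60, b=Δ1−h1·(2M1+M2)/6=-23/15
t_q=3/2 → seg 0, τ=3/2; S=3+53/30·τ+0·τ²+-11/90·τ³=419/80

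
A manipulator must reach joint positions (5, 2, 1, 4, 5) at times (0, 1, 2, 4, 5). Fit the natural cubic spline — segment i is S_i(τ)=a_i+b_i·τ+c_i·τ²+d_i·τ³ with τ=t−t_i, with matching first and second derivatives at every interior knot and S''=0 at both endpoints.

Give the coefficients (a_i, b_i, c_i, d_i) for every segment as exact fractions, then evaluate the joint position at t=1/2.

Δ: Δ0=-3, Δ1=-1, Δ2=3/2, Δ3=1
row 1: diag=4, rhs=12; c'=1/4, d'=3
row 2: denom=6−1·1/4=23/4; d'=(15−1·3)/(23/4)=48/23
row 3: denom=6−2·8/23=122/23; d'=(-3−2·48/23)/(122/23)=-165/122
back: M3=-165/122
back: M2=48/23−8/23·-165/122=156/61
back: M1=3−1/4·156/61=144/61
M: M0=0, M1=144/61, M2=156/61, M3=-165/122, M4=0
seg 0: a=5, c=M0/2=0, d=(M1−M0)/(6·1)=24/61, b=Δ0−h0·(2M0+M1)/6=-207/61
seg 1: a=2, c=M1/2=72/61, d=(M2−M1)/(6·1)=2/61, b=Δ1−h1·(2M1+M2)/6=-135/61
seg 2: a=1, c=M2/2=78/61, d=(M3−M2)/(6·2)=-159/488, b=Δ2−h2·(2M2+M3)/6=15/61
seg 3: a=4, c=M3/2=-165/244, d=(M4−M3)/(6·1)=55/244, b=Δ3−h3·(2M3+M4)/6=177/122
t_q=1/2 → seg 0, τ=1/2; S=5+-207/61·τ+0·τ²+24/61·τ³=409/122

  seg 0: a=5 b=-207/61 c=0 d=24/61
  seg 1: a=2 b=-135/61 c=72/61 d=2/61
  seg 2: a=1 b=15/61 c=78/61 d=-159/488
  seg 3: a=4 b=177/122 c=-165/244 d=55/244
S(1/2) = 409/122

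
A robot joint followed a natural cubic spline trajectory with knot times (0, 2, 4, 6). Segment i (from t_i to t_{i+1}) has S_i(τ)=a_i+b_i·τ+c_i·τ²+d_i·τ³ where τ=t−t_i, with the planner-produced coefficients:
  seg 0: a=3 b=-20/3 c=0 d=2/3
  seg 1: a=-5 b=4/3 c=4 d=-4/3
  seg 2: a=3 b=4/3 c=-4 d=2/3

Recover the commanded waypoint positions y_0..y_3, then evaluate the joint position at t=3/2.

y_0 = S_0(0) = a_0 = 3
y_1 = S_1(0) = a_1 = -5
y_2 = S_2(0) = a_2 = 3
y_3 = S_2(2) = -5
t_q=3/2 is in segment 0 (τ=3/2); S_0(τ)=-19/4

y_0=3 y_1=-5 y_2=3 y_3=-5
S(3/2) = -19/4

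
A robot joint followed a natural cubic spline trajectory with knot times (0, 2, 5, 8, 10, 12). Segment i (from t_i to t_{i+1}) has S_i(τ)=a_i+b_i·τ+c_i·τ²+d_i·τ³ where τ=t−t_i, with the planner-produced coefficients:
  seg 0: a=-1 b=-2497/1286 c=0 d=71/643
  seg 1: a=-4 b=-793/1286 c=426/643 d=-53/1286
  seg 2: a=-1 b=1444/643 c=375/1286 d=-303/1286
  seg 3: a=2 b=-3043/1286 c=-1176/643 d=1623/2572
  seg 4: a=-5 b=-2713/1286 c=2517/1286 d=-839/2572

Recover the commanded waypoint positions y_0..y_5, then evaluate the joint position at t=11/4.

y_0 = S_0(0) = a_0 = -1
y_1 = S_1(0) = a_1 = -4
y_2 = S_2(0) = a_2 = -1
y_3 = S_3(0) = a_3 = 2
y_4 = S_4(0) = a_4 = -5
y_5 = S_4(2) = -4
t_q=11/4 is in segment 1 (τ=3/4); S_1(τ)=-338039/82304

y_0=-1 y_1=-4 y_2=-1 y_3=2 y_4=-5 y_5=-4
S(11/4) = -338039/82304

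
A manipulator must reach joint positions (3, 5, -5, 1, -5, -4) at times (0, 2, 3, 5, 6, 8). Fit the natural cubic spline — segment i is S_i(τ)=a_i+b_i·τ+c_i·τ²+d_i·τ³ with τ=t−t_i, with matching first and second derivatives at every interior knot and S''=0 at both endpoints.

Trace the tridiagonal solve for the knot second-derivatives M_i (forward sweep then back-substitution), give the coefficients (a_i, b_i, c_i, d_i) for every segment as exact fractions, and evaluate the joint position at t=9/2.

Δ: Δ0=1, Δ1=-10, Δ2=3, Δ3=-6, Δ4=1/2
row 1: diag=6, rhs=-66; c'=1/6, d'=-11
row 2: denom=6−1·1/6=35/6; d'=(78−1·-11)/(35/6)=534/35
row 3: denom=6−2·12/35=186/35; d'=(-54−2·534/35)/(186/35)=-493/31
row 4: denom=6−1·35/186=1081/186; d'=(39−1·-493/31)/(1081/186)=444/47
back: M4=444/47
back: M3=-493/31−35/186·444/47=-831/47
back: M2=534/35−12/35·-831/47=1002/47
back: M1=-11−1/6·1002/47=-684/47
M: M0=0, M1=-684/47, M2=1002/47, M3=-831/47, M4=444/47, M5=0
seg 0: a=3, c=M0/2=0, d=(M1−M0)/(6·2)=-57/47, b=Δ0−h0·(2M0+M1)/6=275/47
seg 1: a=5, c=M1/2=-342/47, d=(M2−M1)/(6·1)=281/47, b=Δ1−h1·(2M1+M2)/6=-409/47
seg 2: a=-5, c=M2/2=501/47, d=(M3−M2)/(6·2)=-13/4, b=Δ2−h2·(2M2+M3)/6=-250/47
seg 3: a=1, c=M3/2=-831/94, d=(M4−M3)/(6·1)=425/94, b=Δ3−h3·(2M3+M4)/6=-79/47
seg 4: a=-5, c=M4/2=222/47, d=(M5−M4)/(6·2)=-37/47, b=Δ4−h4·(2M4+M5)/6=-545/94
t_q=9/2 → seg 2, τ=3/2; S=-5+-250/47·τ+501/47·τ²+-13/4·τ³=55/1504

  seg 0: a=3 b=275/47 c=0 d=-57/47
  seg 1: a=5 b=-409/47 c=-342/47 d=281/47
  seg 2: a=-5 b=-250/47 c=501/47 d=-13/4
  seg 3: a=1 b=-79/47 c=-831/94 d=425/94
  seg 4: a=-5 b=-545/94 c=222/47 d=-37/47
S(9/2) = 55/1504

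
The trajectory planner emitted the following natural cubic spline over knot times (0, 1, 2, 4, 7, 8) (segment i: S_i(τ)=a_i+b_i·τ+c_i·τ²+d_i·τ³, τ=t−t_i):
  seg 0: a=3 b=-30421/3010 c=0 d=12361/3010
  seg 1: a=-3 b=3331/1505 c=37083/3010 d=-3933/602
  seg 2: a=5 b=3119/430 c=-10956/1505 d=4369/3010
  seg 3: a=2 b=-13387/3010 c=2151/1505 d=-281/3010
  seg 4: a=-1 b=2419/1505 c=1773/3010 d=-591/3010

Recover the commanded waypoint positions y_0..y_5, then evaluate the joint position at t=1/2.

y_0 = S_0(0) = a_0 = 3
y_1 = S_1(0) = a_1 = -3
y_2 = S_2(0) = a_2 = 5
y_3 = S_3(0) = a_3 = 2
y_4 = S_4(0) = a_4 = -1
y_5 = S_4(1) = 1
t_q=1/2 is in segment 0 (τ=1/2); S_0(τ)=-37083/24080

y_0=3 y_1=-3 y_2=5 y_3=2 y_4=-1 y_5=1
S(1/2) = -37083/24080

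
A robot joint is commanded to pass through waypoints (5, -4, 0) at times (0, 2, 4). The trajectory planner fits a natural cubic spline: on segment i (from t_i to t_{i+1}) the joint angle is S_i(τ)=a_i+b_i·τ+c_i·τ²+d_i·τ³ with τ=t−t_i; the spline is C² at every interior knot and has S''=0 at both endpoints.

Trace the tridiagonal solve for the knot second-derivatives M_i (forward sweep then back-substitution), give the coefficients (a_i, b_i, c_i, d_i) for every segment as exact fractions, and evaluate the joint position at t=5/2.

  seg 0: a=5 b=-49/8 c=0 d=13/32
  seg 1: a=-4 b=-5/4 c=39/16 d=-13/32
S(5/2) = -1041/256

Δ: Δ0=-9/2, Δ1=2
row 1: diag=8, rhs=39; c'=1/4, d'=39/8
back: M1=39/8
M: M0=0, M1=39/8, M2=0
seg 0: a=5, c=M0/2=0, d=(M1−M0)/(6·2)=13/32, b=Δ0−h0·(2M0+M1)/6=-49/8
seg 1: a=-4, c=M1/2=39/16, d=(M2−M1)/(6·2)=-13/32, b=Δ1−h1·(2M1+M2)/6=-5/4
t_q=5/2 → seg 1, τ=1/2; S=-4+-5/4·τ+39/16·τ²+-13/32·τ³=-1041/256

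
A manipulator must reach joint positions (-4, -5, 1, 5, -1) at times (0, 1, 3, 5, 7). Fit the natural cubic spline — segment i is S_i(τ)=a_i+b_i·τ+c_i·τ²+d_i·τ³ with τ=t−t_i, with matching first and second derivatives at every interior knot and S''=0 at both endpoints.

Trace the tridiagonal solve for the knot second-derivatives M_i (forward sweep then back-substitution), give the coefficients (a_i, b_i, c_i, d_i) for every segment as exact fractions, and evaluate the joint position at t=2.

Δ: Δ0=-1, Δ1=3, Δ2=2, Δ3=-3
row 1: diag=6, rhs=24; c'=1/3, d'=4
row 2: denom=8−2·1/3=22/3; d'=(-6−2·4)/(22/3)=-21/11
row 3: denom=8−2·3/11=82/11; d'=(-30−2·-21/11)/(82/11)=-144/41
back: M3=-144/41
back: M2=-21/11−3/11·-144/41=-39/41
back: M1=4−1/3·-39/41=177/41
M: M0=0, M1=177/41, M2=-39/41, M3=-144/41, M4=0
seg 0: a=-4, c=M0/2=0, d=(M1−M0)/(6·1)=59/82, b=Δ0−h0·(2M0+M1)/6=-141/82
seg 1: a=-5, c=M1/2=177/82, d=(M2−M1)/(6·2)=-18/41, b=Δ1−h1·(2M1+M2)/6=18/41
seg 2: a=1, c=M2/2=-39/82, d=(M3−M2)/(6·2)=-35/164, b=Δ2−h2·(2M2+M3)/6=156/41
seg 3: a=5, c=M3/2=-72/41, d=(M4−M3)/(6·2)=12/41, b=Δ3−h3·(2M3+M4)/6=-27/41
t_q=2 → seg 1, τ=1; S=-5+18/41·τ+177/82·τ²+-18/41·τ³=-233/82

  seg 0: a=-4 b=-141/82 c=0 d=59/82
  seg 1: a=-5 b=18/41 c=177/82 d=-18/41
  seg 2: a=1 b=156/41 c=-39/82 d=-35/164
  seg 3: a=5 b=-27/41 c=-72/41 d=12/41
S(2) = -233/82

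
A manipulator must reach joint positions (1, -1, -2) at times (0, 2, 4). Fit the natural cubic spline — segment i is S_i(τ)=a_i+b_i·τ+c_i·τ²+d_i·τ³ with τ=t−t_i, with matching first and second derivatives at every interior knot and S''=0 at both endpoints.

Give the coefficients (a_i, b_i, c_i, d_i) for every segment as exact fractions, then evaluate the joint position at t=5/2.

Δ: Δ0=-1, Δ1=-1/2
row 1: diag=8, rhs=3; c'=1/4, d'=3/8
back: M1=3/8
M: M0=0, M1=3/8, M2=0
seg 0: a=1, c=M0/2=0, d=(M1−M0)/(6·2)=1/32, b=Δ0−h0·(2M0+M1)/6=-9/8
seg 1: a=-1, c=M1/2=3/16, d=(M2−M1)/(6·2)=-1/32, b=Δ1−h1·(2M1+M2)/6=-3/4
t_q=5/2 → seg 1, τ=1/2; S=-1+-3/4·τ+3/16·τ²+-1/32·τ³=-341/256

  seg 0: a=1 b=-9/8 c=0 d=1/32
  seg 1: a=-1 b=-3/4 c=3/16 d=-1/32
S(5/2) = -341/256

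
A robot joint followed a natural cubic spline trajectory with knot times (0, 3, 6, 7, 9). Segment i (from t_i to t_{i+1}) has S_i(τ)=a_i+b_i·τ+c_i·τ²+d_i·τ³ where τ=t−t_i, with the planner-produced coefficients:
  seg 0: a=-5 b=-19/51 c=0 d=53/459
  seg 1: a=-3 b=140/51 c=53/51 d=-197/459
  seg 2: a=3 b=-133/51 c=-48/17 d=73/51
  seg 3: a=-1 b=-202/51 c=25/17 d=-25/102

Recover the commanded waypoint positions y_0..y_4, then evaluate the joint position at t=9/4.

y_0 = S_0(0) = a_0 = -5
y_1 = S_1(0) = a_1 = -3
y_2 = S_2(0) = a_2 = 3
y_3 = S_3(0) = a_3 = -1
y_4 = S_3(2) = -5
t_q=9/4 is in segment 0 (τ=9/4); S_0(τ)=-4921/1088

y_0=-5 y_1=-3 y_2=3 y_3=-1 y_4=-5
S(9/4) = -4921/1088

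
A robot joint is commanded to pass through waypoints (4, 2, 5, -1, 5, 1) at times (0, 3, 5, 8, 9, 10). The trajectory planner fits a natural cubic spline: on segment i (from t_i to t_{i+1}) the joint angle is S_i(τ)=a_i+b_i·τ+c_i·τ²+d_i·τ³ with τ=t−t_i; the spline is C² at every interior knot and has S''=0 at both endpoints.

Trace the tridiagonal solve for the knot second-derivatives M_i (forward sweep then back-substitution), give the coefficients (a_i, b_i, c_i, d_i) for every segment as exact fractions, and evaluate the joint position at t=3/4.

Δ: Δ0=-2/3, Δ1=3/2, Δ2=-2, Δ3=6, Δ4=-4
row 1: diag=10, rhs=13; c'=1/5, d'=13/10
row 2: denom=10−2·1/5=48/5; d'=(-21−2·13/10)/(48/5)=-59/24
row 3: denom=8−3·5/16=113/16; d'=(48−3·-59/24)/(113/16)=886/113
row 4: denom=4−1·16/113=436/113; d'=(-60−1·886/113)/(436/113)=-3833/218
back: M4=-3833/218
back: M3=886/113−16/113·-3833/218=1126/109
back: M2=-59/24−5/16·1126/109=-3719/654
back: M1=13/10−1/5·-3719/654=797/327
M: M0=0, M1=797/327, M2=-3719/654, M3=1126/109, M4=-3833/218, M5=0
seg 0: a=4, c=M0/2=0, d=(M1−M0)/(6·3)=797/5886, b=Δ0−h0·(2M0+M1)/6=-411/218
seg 1: a=2, c=M1/2=797/654, d=(M2−M1)/(6·2)=-1771/2616, b=Δ1−h1·(2M1+M2)/6=193/109
seg 2: a=5, c=M2/2=-3719/1308, d=(M3−M2)/(6·3)=10475/11772, b=Δ2−h2·(2M2+M3)/6=-967/654
seg 3: a=-1, c=M3/2=563/109, d=(M4−M3)/(6·1)=-6085/1308, b=Δ3−h3·(2M3+M4)/6=7177/1308
seg 4: a=5, c=M4/2=-3833/436, d=(M5−M4)/(6·1)=3833/1308, b=Δ4−h4·(2M4+M5)/6=1217/654
t_q=3/4 → seg 0, τ=3/4; S=4+-411/218·τ+0·τ²+797/5886·τ³=36877/13952

  seg 0: a=4 b=-411/218 c=0 d=797/5886
  seg 1: a=2 b=193/109 c=797/654 d=-1771/2616
  seg 2: a=5 b=-967/654 c=-3719/1308 d=10475/11772
  seg 3: a=-1 b=7177/1308 c=563/109 d=-6085/1308
  seg 4: a=5 b=1217/654 c=-3833/436 d=3833/1308
S(3/4) = 36877/13952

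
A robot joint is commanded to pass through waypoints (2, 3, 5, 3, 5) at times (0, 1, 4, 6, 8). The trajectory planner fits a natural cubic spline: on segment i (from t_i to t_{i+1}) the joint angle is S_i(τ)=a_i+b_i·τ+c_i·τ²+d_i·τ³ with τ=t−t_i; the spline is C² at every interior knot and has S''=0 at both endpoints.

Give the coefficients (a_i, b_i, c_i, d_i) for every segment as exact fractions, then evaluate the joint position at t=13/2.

  seg 0: a=2 b=191/201 c=0 d=10/201
  seg 1: a=3 b=221/201 c=10/67 d=-59/603
  seg 2: a=5 b=-130/201 c=-49/67 d=223/804
  seg 3: a=3 b=-49/201 c=125/134 d=-125/804
S(13/2) = 6629/2144

Δ: Δ0=1, Δ1=2/3, Δ2=-1, Δ3=1
row 1: diag=8, rhs=-2; c'=3/8, d'=-1/4
row 2: denom=10−3·3/8=71/8; d'=(-10−3·-1/4)/(71/8)=-74/71
row 3: denom=8−2·16/71=536/71; d'=(12−2·-74/71)/(536/71)=125/67
back: M3=125/67
back: M2=-74/71−16/71·125/67=-98/67
back: M1=-1/4−3/8·-98/67=20/67
M: M0=0, M1=20/67, M2=-98/67, M3=125/67, M4=0
seg 0: a=2, c=M0/2=0, d=(M1−M0)/(6·1)=10/201, b=Δ0−h0·(2M0+M1)/6=191/201
seg 1: a=3, c=M1/2=10/67, d=(M2−M1)/(6·3)=-59/603, b=Δ1−h1·(2M1+M2)/6=221/201
seg 2: a=5, c=M2/2=-49/67, d=(M3−M2)/(6·2)=223/804, b=Δ2−h2·(2M2+M3)/6=-130/201
seg 3: a=3, c=M3/2=125/134, d=(M4−M3)/(6·2)=-125/804, b=Δ3−h3·(2M3+M4)/6=-49/201
t_q=13/2 → seg 3, τ=1/2; S=3+-49/201·τ+125/134·τ²+-125/804·τ³=6629/2144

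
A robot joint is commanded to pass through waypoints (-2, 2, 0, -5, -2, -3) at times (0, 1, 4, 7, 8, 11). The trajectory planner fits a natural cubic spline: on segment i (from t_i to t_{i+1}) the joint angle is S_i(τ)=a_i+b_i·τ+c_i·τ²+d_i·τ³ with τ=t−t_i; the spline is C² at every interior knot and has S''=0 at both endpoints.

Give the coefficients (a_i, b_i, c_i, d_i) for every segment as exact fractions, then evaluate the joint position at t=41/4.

  seg 0: a=-2 b=2473/545 c=0 d=-293/545
  seg 1: a=2 b=1594/545 c=-879/545 d=2039/14715
  seg 2: a=0 b=-1641/545 c=-598/1635 d=3992/14715
  seg 3: a=-5 b=231/109 c=3394/1635 d=-1954/1635
  seg 4: a=-2 b=4391/1635 c=-2468/1635 d=2468/14715
S(41/4) = -2945/1744

Δ: Δ0=4, Δ1=-2/3, Δ2=-5/3, Δ3=3, Δ4=-1/3
row 1: diag=8, rhs=-28; c'=3/8, d'=-7/2
row 2: denom=12−3·3/8=87/8; d'=(-6−3·-7/2)/(87/8)=12/29
row 3: denom=8−3·8/29=208/29; d'=(28−3·12/29)/(208/29)=97/26
row 4: denom=8−1·29/208=1635/208; d'=(-20−1·97/26)/(1635/208)=-4936/1635
back: M4=-4936/1635
back: M3=97/26−29/208·-4936/1635=6788/1635
back: M2=12/29−8/29·6788/1635=-1196/1635
back: M1=-7/2−3/8·-1196/1635=-1758/545
M: M0=0, M1=-1758/545, M2=-1196/1635, M3=6788/1635, M4=-4936/1635, M5=0
seg 0: a=-2, c=M0/2=0, d=(M1−M0)/(6·1)=-293/545, b=Δ0−h0·(2M0+M1)/6=2473/545
seg 1: a=2, c=M1/2=-879/545, d=(M2−M1)/(6·3)=2039/14715, b=Δ1−h1·(2M1+M2)/6=1594/545
seg 2: a=0, c=M2/2=-598/1635, d=(M3−M2)/(6·3)=3992/14715, b=Δ2−h2·(2M2+M3)/6=-1641/545
seg 3: a=-5, c=M3/2=3394/1635, d=(M4−M3)/(6·1)=-1954/1635, b=Δ3−h3·(2M3+M4)/6=231/109
seg 4: a=-2, c=M4/2=-2468/1635, d=(M5−M4)/(6·3)=2468/14715, b=Δ4−h4·(2M4+M5)/6=4391/1635
t_q=41/4 → seg 4, τ=9/4; S=-2+4391/1635·τ+-2468/1635·τ²+2468/14715·τ³=-2945/1744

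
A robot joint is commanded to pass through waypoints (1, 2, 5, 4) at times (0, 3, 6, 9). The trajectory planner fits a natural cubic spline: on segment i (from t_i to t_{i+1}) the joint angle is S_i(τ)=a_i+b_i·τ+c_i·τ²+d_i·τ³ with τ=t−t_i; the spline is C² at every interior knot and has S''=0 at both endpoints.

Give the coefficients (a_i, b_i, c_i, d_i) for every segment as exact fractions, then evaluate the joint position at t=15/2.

Δ: Δ0=1/3, Δ1=1, Δ2=-1/3
row 1: diag=12, rhs=4; c'=1/4, d'=1/3
row 2: denom=12−3·1/4=45/4; d'=(-8−3·1/3)/(45/4)=-4/5
back: M2=-4/5
back: M1=1/3−1/4·-4/5=8/15
M: M0=0, M1=8/15, M2=-4/5, M3=0
seg 0: a=1, c=M0/2=0, d=(M1−M0)/(6·3)=4/135, b=Δ0−h0·(2M0+M1)/6=1/15
seg 1: a=2, c=M1/2=4/15, d=(M2−M1)/(6·3)=-2/27, b=Δ1−h1·(2M1+M2)/6=13/15
seg 2: a=5, c=M2/2=-2/5, d=(M3−M2)/(6·3)=2/45, b=Δ2−h2·(2M2+M3)/6=7/15
t_q=15/2 → seg 2, τ=3/2; S=5+7/15·τ+-2/5·τ²+2/45·τ³=99/20

  seg 0: a=1 b=1/15 c=0 d=4/135
  seg 1: a=2 b=13/15 c=4/15 d=-2/27
  seg 2: a=5 b=7/15 c=-2/5 d=2/45
S(15/2) = 99/20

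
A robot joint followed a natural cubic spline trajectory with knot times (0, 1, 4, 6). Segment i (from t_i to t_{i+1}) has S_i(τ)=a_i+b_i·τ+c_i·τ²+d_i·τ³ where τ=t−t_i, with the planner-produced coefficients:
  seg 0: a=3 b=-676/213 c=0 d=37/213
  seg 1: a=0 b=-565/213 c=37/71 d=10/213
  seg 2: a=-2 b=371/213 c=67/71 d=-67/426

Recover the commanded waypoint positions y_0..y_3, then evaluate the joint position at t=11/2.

y_0=3 y_1=0 y_2=-2 y_3=4
S(11/2) = 2505/1136

y_0 = S_0(0) = a_0 = 3
y_1 = S_1(0) = a_1 = 0
y_2 = S_2(0) = a_2 = -2
y_3 = S_2(2) = 4
t_q=11/2 is in segment 2 (τ=3/2); S_2(τ)=2505/1136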